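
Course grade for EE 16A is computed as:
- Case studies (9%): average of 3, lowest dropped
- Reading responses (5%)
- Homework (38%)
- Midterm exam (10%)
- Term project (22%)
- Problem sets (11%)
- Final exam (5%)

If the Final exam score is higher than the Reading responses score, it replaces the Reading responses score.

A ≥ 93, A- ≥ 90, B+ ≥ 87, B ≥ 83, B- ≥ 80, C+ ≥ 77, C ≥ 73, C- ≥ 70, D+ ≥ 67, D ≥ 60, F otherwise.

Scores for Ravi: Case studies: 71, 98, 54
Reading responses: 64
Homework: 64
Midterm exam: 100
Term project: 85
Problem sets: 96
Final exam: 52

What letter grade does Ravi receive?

C

Case studies: drop 54 → average of remaining 2 = 169/2 = 84.5
Final exam (52) ≤ Reading responses (64), so Reading responses stays at 64.
Weighted total:
  Case studies 84.5 × 0.09 = 7.605
  Reading responses 64 × 0.05 = 3.2
  Homework 64 × 0.38 = 24.32
  Midterm exam 100 × 0.1 = 10
  Term project 85 × 0.22 = 18.7
  Problem sets 96 × 0.11 = 10.56
  Final exam 52 × 0.05 = 2.6
Sum = 76.985
76.985 is ≥ 73 and < 77 → C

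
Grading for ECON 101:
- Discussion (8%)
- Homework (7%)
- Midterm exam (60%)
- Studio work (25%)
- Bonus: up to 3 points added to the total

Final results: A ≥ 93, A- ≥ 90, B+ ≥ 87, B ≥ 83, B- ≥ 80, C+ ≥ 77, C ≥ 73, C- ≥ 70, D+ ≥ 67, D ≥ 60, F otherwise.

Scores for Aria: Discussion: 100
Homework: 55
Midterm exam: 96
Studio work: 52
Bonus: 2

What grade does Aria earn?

B

Weighted total:
  Discussion 100 × 0.08 = 8
  Homework 55 × 0.07 = 3.85
  Midterm exam 96 × 0.6 = 57.6
  Studio work 52 × 0.25 = 13
Sum = 82.45
Bonus: 82.45 + 2 = 84.45
84.45 is ≥ 83 and < 87 → B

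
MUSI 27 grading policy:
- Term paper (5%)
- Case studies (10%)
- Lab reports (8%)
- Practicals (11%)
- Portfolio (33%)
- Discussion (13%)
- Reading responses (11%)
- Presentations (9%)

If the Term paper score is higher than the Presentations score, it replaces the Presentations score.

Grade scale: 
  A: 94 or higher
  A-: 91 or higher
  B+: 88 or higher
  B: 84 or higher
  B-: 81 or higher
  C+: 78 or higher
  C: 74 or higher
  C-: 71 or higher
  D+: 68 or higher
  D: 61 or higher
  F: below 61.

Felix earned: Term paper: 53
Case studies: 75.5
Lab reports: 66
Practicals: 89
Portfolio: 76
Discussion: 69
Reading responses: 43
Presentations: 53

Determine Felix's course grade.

Term paper (53) ≤ Presentations (53), so Presentations stays at 53.
Weighted total:
  Term paper 53 × 0.05 = 2.65
  Case studies 75.5 × 0.1 = 7.55
  Lab reports 66 × 0.08 = 5.28
  Practicals 89 × 0.11 = 9.79
  Portfolio 76 × 0.33 = 25.08
  Discussion 69 × 0.13 = 8.97
  Reading responses 43 × 0.11 = 4.73
  Presentations 53 × 0.09 = 4.77
Sum = 68.82
68.82 is ≥ 68 and < 71 → D+

D+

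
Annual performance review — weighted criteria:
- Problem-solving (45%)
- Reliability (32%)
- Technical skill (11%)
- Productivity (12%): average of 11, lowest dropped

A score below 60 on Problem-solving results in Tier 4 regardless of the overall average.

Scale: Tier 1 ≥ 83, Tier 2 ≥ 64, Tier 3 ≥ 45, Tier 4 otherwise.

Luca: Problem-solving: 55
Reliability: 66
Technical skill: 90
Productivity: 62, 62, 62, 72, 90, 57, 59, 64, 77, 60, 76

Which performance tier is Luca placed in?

Tier 4

Productivity: drop 57 → average of remaining 10 = 684/10 = 68.4
Problem-solving score 55 < 60: minimum not met.
Weighted total:
  Problem-solving 55 × 0.45 = 24.75
  Reliability 66 × 0.32 = 21.12
  Technical skill 90 × 0.11 = 9.9
  Productivity 68.4 × 0.12 = 8.208
Sum = 63.978
Because the Problem-solving minimum was not met, the result is Tier 4.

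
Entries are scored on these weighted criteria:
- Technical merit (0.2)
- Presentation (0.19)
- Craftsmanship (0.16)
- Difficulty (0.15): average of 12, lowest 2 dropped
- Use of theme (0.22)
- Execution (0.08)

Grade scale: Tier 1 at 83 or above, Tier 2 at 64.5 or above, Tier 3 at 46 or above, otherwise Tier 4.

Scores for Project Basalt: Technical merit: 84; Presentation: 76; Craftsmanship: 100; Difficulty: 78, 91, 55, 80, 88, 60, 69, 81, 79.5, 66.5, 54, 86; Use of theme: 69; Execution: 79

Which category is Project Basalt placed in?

Difficulty: drop 54, 55 → average of remaining 10 = 779/10 = 77.9
Weighted total:
  Technical merit 84 × 0.2 = 16.8
  Presentation 76 × 0.19 = 14.44
  Craftsmanship 100 × 0.16 = 16
  Difficulty 77.9 × 0.15 = 11.685
  Use of theme 69 × 0.22 = 15.18
  Execution 79 × 0.08 = 6.32
Sum = 80.425
80.425 is ≥ 64.5 and < 83 → Tier 2

Tier 2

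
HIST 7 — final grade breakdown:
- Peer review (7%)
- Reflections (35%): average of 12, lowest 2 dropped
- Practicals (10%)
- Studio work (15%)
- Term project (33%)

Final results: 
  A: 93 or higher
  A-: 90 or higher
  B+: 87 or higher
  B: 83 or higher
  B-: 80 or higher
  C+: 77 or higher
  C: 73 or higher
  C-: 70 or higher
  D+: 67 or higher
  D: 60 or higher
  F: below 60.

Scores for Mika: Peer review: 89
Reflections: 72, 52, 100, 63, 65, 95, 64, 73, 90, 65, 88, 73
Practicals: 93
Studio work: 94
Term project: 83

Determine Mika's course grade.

Reflections: drop 52, 63 → average of remaining 10 = 785/10 = 78.5
Weighted total:
  Peer review 89 × 0.07 = 6.23
  Reflections 78.5 × 0.35 = 27.475
  Practicals 93 × 0.1 = 9.3
  Studio work 94 × 0.15 = 14.1
  Term project 83 × 0.33 = 27.39
Sum = 84.495
84.495 is ≥ 83 and < 87 → B

B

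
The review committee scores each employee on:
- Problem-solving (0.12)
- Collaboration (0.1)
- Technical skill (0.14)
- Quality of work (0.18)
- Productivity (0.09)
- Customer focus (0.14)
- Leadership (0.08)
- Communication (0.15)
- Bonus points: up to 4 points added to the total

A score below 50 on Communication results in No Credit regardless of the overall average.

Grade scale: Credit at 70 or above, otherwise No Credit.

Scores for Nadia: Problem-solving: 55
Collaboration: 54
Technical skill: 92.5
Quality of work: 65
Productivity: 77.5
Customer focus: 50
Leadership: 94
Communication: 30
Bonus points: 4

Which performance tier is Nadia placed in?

No Credit

Communication score 30 < 50: minimum not met.
Weighted total:
  Problem-solving 55 × 0.12 = 6.6
  Collaboration 54 × 0.1 = 5.4
  Technical skill 92.5 × 0.14 = 12.95
  Quality of work 65 × 0.18 = 11.7
  Productivity 77.5 × 0.09 = 6.975
  Customer focus 50 × 0.14 = 7
  Leadership 94 × 0.08 = 7.52
  Communication 30 × 0.15 = 4.5
Sum = 62.645
Bonus points: 62.645 + 4 = 66.645
Because the Communication minimum was not met, the result is No Credit.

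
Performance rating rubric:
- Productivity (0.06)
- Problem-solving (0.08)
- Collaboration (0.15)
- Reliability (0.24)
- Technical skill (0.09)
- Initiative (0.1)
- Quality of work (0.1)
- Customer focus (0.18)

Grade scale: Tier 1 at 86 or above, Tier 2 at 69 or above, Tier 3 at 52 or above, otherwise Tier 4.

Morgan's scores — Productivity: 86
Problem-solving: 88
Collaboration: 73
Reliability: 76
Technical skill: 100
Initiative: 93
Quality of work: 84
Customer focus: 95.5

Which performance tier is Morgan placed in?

Tier 2

Weighted total:
  Productivity 86 × 0.06 = 5.16
  Problem-solving 88 × 0.08 = 7.04
  Collaboration 73 × 0.15 = 10.95
  Reliability 76 × 0.24 = 18.24
  Technical skill 100 × 0.09 = 9
  Initiative 93 × 0.1 = 9.3
  Quality of work 84 × 0.1 = 8.4
  Customer focus 95.5 × 0.18 = 17.19
Sum = 85.28
85.28 is ≥ 69 and < 86 → Tier 2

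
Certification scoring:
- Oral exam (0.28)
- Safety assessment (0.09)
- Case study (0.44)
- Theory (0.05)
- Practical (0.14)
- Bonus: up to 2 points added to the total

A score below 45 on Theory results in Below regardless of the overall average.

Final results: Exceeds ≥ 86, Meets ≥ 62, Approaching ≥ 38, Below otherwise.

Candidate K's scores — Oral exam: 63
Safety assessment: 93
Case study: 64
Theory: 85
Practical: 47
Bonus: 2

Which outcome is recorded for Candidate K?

Meets

Theory score 85 ≥ 45: minimum met.
Weighted total:
  Oral exam 63 × 0.28 = 17.64
  Safety assessment 93 × 0.09 = 8.37
  Case study 64 × 0.44 = 28.16
  Theory 85 × 0.05 = 4.25
  Practical 47 × 0.14 = 6.58
Sum = 65
Bonus: 65 + 2 = 67
67 is ≥ 62 and < 86 → Meets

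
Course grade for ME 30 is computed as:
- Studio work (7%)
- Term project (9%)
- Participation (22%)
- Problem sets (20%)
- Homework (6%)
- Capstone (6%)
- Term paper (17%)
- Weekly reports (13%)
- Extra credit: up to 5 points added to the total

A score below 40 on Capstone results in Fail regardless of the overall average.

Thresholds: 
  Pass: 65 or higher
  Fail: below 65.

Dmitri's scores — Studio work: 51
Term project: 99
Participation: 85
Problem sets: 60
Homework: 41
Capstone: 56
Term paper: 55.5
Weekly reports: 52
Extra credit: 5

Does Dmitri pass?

Pass

Capstone score 56 ≥ 40: minimum met.
Weighted total:
  Studio work 51 × 0.07 = 3.57
  Term project 99 × 0.09 = 8.91
  Participation 85 × 0.22 = 18.7
  Problem sets 60 × 0.2 = 12
  Homework 41 × 0.06 = 2.46
  Capstone 56 × 0.06 = 3.36
  Term paper 55.5 × 0.17 = 9.435
  Weekly reports 52 × 0.13 = 6.76
Sum = 65.195
Extra credit: 65.195 + 5 = 70.195
70.195 ≥ 65 → Pass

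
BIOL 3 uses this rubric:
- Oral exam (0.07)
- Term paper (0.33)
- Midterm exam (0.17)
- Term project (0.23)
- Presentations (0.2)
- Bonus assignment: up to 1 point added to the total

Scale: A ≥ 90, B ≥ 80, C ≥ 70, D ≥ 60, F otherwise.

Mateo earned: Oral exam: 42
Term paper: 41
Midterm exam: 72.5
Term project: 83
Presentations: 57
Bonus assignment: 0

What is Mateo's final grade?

F

Weighted total:
  Oral exam 42 × 0.07 = 2.94
  Term paper 41 × 0.33 = 13.53
  Midterm exam 72.5 × 0.17 = 12.325
  Term project 83 × 0.23 = 19.09
  Presentations 57 × 0.2 = 11.4
Sum = 59.285
Bonus assignment: 59.285 + 0 = 59.285
59.285 < 60 → F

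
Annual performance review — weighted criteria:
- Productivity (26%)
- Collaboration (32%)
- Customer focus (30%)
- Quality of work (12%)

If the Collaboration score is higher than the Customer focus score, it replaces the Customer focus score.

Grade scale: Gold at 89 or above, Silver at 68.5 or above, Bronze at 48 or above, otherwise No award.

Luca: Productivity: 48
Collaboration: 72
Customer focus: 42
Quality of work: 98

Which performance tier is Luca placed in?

Collaboration (72) > Customer focus (42), so Customer focus counts as 72.
Weighted total:
  Productivity 48 × 0.26 = 12.48
  Collaboration 72 × 0.32 = 23.04
  Customer focus 72 × 0.3 = 21.6
  Quality of work 98 × 0.12 = 11.76
Sum = 68.88
68.88 is ≥ 68.5 and < 89 → Silver

Silver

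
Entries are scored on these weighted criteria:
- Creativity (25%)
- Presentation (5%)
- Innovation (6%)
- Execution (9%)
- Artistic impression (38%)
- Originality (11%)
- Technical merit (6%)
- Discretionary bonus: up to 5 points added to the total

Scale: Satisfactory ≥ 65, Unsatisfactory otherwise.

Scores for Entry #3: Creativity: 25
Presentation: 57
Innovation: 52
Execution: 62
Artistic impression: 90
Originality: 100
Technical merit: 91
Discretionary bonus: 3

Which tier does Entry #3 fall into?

Weighted total:
  Creativity 25 × 0.25 = 6.25
  Presentation 57 × 0.05 = 2.85
  Innovation 52 × 0.06 = 3.12
  Execution 62 × 0.09 = 5.58
  Artistic impression 90 × 0.38 = 34.2
  Originality 100 × 0.11 = 11
  Technical merit 91 × 0.06 = 5.46
Sum = 68.46
Discretionary bonus: 68.46 + 3 = 71.46
71.46 ≥ 65 → Satisfactory

Satisfactory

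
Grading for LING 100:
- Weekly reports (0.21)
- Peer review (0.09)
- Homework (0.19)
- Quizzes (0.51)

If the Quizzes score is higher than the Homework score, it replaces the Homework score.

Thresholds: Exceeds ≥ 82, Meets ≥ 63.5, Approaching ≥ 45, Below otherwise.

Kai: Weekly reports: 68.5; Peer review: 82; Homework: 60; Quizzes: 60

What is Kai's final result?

Quizzes (60) ≤ Homework (60), so Homework stays at 60.
Weighted total:
  Weekly reports 68.5 × 0.21 = 14.385
  Peer review 82 × 0.09 = 7.38
  Homework 60 × 0.19 = 11.4
  Quizzes 60 × 0.51 = 30.6
Sum = 63.765
63.765 is ≥ 63.5 and < 82 → Meets

Meets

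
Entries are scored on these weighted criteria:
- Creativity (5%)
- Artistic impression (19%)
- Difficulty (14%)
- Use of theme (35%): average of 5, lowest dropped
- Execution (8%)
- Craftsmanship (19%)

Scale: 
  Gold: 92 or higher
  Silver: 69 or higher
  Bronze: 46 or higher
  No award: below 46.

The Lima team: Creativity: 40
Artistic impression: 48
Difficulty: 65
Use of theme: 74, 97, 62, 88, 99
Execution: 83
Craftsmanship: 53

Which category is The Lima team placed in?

Use of theme: drop 62 → average of remaining 4 = 358/4 = 89.5
Weighted total:
  Creativity 40 × 0.05 = 2
  Artistic impression 48 × 0.19 = 9.12
  Difficulty 65 × 0.14 = 9.1
  Use of theme 89.5 × 0.35 = 31.325
  Execution 83 × 0.08 = 6.64
  Craftsmanship 53 × 0.19 = 10.07
Sum = 68.255
68.255 is ≥ 46 and < 69 → Bronze

Bronze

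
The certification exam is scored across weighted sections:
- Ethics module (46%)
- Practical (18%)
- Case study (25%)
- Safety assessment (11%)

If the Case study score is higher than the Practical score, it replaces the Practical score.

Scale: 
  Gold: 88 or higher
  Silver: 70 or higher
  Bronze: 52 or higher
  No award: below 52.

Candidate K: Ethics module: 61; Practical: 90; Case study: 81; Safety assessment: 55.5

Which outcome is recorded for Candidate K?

Case study (81) ≤ Practical (90), so Practical stays at 90.
Weighted total:
  Ethics module 61 × 0.46 = 28.06
  Practical 90 × 0.18 = 16.2
  Case study 81 × 0.25 = 20.25
  Safety assessment 55.5 × 0.11 = 6.105
Sum = 70.615
70.615 is ≥ 70 and < 88 → Silver

Silver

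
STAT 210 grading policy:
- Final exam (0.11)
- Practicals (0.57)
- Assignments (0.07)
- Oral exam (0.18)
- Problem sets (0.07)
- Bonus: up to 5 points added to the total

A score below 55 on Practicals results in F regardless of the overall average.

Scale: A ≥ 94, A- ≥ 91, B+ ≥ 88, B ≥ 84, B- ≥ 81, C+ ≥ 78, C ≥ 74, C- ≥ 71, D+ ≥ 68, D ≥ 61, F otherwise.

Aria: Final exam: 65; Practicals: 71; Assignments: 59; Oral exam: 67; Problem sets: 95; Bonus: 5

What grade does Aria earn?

Practicals score 71 ≥ 55: minimum met.
Weighted total:
  Final exam 65 × 0.11 = 7.15
  Practicals 71 × 0.57 = 40.47
  Assignments 59 × 0.07 = 4.13
  Oral exam 67 × 0.18 = 12.06
  Problem sets 95 × 0.07 = 6.65
Sum = 70.46
Bonus: 70.46 + 5 = 75.46
75.46 is ≥ 74 and < 78 → C

C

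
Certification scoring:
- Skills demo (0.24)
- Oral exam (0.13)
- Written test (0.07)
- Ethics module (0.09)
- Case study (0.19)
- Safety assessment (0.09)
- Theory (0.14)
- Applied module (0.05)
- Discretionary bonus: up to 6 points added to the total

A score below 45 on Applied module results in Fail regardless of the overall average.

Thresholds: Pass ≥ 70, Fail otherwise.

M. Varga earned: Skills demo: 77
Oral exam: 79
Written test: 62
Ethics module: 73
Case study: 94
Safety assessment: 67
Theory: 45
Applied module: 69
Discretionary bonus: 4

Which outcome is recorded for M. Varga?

Pass

Applied module score 69 ≥ 45: minimum met.
Weighted total:
  Skills demo 77 × 0.24 = 18.48
  Oral exam 79 × 0.13 = 10.27
  Written test 62 × 0.07 = 4.34
  Ethics module 73 × 0.09 = 6.57
  Case study 94 × 0.19 = 17.86
  Safety assessment 67 × 0.09 = 6.03
  Theory 45 × 0.14 = 6.3
  Applied module 69 × 0.05 = 3.45
Sum = 73.3
Discretionary bonus: 73.3 + 4 = 77.3
77.3 ≥ 70 → Pass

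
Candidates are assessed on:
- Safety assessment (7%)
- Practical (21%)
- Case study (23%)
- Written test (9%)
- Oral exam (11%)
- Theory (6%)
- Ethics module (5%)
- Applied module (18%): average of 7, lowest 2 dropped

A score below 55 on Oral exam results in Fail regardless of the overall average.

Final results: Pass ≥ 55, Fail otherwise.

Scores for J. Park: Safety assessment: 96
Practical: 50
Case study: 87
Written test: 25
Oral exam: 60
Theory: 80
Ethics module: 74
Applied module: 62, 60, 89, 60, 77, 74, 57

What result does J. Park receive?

Applied module: drop 57, 60 → average of remaining 5 = 362/5 = 72.4
Oral exam score 60 ≥ 55: minimum met.
Weighted total:
  Safety assessment 96 × 0.07 = 6.72
  Practical 50 × 0.21 = 10.5
  Case study 87 × 0.23 = 20.01
  Written test 25 × 0.09 = 2.25
  Oral exam 60 × 0.11 = 6.6
  Theory 80 × 0.06 = 4.8
  Ethics module 74 × 0.05 = 3.7
  Applied module 72.4 × 0.18 = 13.032
Sum = 67.612
67.612 ≥ 55 → Pass

Pass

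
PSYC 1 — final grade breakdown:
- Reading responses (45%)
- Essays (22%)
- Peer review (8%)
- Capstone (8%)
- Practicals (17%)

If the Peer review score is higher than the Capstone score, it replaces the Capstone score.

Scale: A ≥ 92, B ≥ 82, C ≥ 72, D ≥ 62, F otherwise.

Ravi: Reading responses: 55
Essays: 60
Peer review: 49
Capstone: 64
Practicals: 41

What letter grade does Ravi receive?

F

Peer review (49) ≤ Capstone (64), so Capstone stays at 64.
Weighted total:
  Reading responses 55 × 0.45 = 24.75
  Essays 60 × 0.22 = 13.2
  Peer review 49 × 0.08 = 3.92
  Capstone 64 × 0.08 = 5.12
  Practicals 41 × 0.17 = 6.97
Sum = 53.96
53.96 < 62 → F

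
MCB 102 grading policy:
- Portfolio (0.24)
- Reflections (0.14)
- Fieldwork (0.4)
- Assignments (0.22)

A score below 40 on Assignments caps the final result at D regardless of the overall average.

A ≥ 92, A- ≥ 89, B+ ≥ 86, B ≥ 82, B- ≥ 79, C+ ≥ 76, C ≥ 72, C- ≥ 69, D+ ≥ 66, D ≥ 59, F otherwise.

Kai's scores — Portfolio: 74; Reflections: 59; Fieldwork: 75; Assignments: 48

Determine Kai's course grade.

Assignments score 48 ≥ 40: minimum met.
Weighted total:
  Portfolio 74 × 0.24 = 17.76
  Reflections 59 × 0.14 = 8.26
  Fieldwork 75 × 0.4 = 30
  Assignments 48 × 0.22 = 10.56
Sum = 66.58
66.58 is ≥ 66 and < 69 → D+

D+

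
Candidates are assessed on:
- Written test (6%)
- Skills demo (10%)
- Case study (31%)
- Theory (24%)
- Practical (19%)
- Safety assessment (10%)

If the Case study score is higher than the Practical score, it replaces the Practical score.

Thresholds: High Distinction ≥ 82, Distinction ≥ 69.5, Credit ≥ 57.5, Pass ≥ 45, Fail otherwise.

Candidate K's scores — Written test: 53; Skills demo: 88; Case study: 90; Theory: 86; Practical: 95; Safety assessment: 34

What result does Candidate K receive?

Distinction

Case study (90) ≤ Practical (95), so Practical stays at 95.
Weighted total:
  Written test 53 × 0.06 = 3.18
  Skills demo 88 × 0.1 = 8.8
  Case study 90 × 0.31 = 27.9
  Theory 86 × 0.24 = 20.64
  Practical 95 × 0.19 = 18.05
  Safety assessment 34 × 0.1 = 3.4
Sum = 81.97
81.97 is ≥ 69.5 and < 82 → Distinction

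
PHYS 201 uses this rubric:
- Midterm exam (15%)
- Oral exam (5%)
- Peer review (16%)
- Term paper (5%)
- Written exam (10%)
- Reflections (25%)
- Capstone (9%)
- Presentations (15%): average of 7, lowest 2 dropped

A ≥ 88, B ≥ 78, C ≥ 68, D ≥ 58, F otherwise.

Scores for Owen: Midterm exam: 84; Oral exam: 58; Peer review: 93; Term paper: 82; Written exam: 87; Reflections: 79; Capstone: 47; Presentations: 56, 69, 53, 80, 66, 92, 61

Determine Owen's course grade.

Presentations: drop 53, 56 → average of remaining 5 = 368/5 = 73.6
Weighted total:
  Midterm exam 84 × 0.15 = 12.6
  Oral exam 58 × 0.05 = 2.9
  Peer review 93 × 0.16 = 14.88
  Term paper 82 × 0.05 = 4.1
  Written exam 87 × 0.1 = 8.7
  Reflections 79 × 0.25 = 19.75
  Capstone 47 × 0.09 = 4.23
  Presentations 73.6 × 0.15 = 11.04
Sum = 78.2
78.2 is ≥ 78 and < 88 → B

B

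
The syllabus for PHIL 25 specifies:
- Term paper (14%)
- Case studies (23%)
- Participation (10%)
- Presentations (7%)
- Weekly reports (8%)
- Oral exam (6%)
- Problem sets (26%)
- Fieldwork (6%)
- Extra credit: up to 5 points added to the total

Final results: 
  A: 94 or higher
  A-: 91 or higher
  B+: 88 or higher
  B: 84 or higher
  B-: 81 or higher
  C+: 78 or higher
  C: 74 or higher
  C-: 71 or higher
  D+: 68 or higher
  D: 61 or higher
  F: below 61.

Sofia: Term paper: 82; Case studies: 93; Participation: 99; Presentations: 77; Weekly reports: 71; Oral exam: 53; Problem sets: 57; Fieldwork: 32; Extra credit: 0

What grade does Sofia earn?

Weighted total:
  Term paper 82 × 0.14 = 11.48
  Case studies 93 × 0.23 = 21.39
  Participation 99 × 0.1 = 9.9
  Presentations 77 × 0.07 = 5.39
  Weekly reports 71 × 0.08 = 5.68
  Oral exam 53 × 0.06 = 3.18
  Problem sets 57 × 0.26 = 14.82
  Fieldwork 32 × 0.06 = 1.92
Sum = 73.76
Extra credit: 73.76 + 0 = 73.76
73.76 is ≥ 71 and < 74 → C-

C-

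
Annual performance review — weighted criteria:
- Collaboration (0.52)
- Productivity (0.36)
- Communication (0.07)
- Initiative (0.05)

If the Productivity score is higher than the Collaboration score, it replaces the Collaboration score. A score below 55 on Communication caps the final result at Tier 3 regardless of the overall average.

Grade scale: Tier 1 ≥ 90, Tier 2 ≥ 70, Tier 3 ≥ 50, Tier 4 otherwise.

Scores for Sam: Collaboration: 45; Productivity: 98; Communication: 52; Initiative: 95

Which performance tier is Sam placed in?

Tier 3

Productivity (98) > Collaboration (45), so Collaboration counts as 98.
Communication score 52 < 55: minimum not met.
Weighted total:
  Collaboration 98 × 0.52 = 50.96
  Productivity 98 × 0.36 = 35.28
  Communication 52 × 0.07 = 3.64
  Initiative 95 × 0.05 = 4.75
Sum = 94.63
94.63 would be Tier 1; cap at Tier 3 applies → Tier 3.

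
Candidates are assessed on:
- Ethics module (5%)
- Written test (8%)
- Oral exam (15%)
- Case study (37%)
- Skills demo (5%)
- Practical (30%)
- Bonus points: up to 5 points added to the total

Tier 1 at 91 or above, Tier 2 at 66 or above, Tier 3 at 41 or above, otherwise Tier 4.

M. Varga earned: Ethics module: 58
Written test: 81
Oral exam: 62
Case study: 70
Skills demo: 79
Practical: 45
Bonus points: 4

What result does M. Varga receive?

Tier 2

Weighted total:
  Ethics module 58 × 0.05 = 2.9
  Written test 81 × 0.08 = 6.48
  Oral exam 62 × 0.15 = 9.3
  Case study 70 × 0.37 = 25.9
  Skills demo 79 × 0.05 = 3.95
  Practical 45 × 0.3 = 13.5
Sum = 62.03
Bonus points: 62.03 + 4 = 66.03
66.03 is ≥ 66 and < 91 → Tier 2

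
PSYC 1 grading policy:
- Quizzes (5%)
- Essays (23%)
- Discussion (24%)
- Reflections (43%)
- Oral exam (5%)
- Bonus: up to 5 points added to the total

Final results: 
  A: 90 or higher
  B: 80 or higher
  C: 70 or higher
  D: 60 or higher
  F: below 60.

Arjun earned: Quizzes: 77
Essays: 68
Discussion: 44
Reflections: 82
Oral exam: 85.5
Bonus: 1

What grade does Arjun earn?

C

Weighted total:
  Quizzes 77 × 0.05 = 3.85
  Essays 68 × 0.23 = 15.64
  Discussion 44 × 0.24 = 10.56
  Reflections 82 × 0.43 = 35.26
  Oral exam 85.5 × 0.05 = 4.275
Sum = 69.585
Bonus: 69.585 + 1 = 70.585
70.585 is ≥ 70 and < 80 → C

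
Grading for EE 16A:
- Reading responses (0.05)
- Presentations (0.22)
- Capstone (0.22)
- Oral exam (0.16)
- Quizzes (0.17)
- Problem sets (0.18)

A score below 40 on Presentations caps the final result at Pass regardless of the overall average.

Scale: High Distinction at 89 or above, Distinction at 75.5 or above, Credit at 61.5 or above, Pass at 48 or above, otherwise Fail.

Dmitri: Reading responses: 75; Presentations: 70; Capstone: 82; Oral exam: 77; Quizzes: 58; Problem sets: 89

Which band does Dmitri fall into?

Presentations score 70 ≥ 40: minimum met.
Weighted total:
  Reading responses 75 × 0.05 = 3.75
  Presentations 70 × 0.22 = 15.4
  Capstone 82 × 0.22 = 18.04
  Oral exam 77 × 0.16 = 12.32
  Quizzes 58 × 0.17 = 9.86
  Problem sets 89 × 0.18 = 16.02
Sum = 75.39
75.39 is ≥ 61.5 and < 75.5 → Credit

Credit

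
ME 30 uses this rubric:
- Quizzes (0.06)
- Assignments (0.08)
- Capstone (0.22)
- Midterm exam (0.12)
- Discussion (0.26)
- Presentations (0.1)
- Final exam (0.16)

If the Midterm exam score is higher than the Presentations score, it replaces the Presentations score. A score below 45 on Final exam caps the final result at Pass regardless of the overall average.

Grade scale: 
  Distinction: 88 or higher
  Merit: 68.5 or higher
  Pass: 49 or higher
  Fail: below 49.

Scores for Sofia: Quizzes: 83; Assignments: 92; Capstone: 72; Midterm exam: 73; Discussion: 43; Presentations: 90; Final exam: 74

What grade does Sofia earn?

Merit

Midterm exam (73) ≤ Presentations (90), so Presentations stays at 90.
Final exam score 74 ≥ 45: minimum met.
Weighted total:
  Quizzes 83 × 0.06 = 4.98
  Assignments 92 × 0.08 = 7.36
  Capstone 72 × 0.22 = 15.84
  Midterm exam 73 × 0.12 = 8.76
  Discussion 43 × 0.26 = 11.18
  Presentations 90 × 0.1 = 9
  Final exam 74 × 0.16 = 11.84
Sum = 68.96
68.96 is ≥ 68.5 and < 88 → Merit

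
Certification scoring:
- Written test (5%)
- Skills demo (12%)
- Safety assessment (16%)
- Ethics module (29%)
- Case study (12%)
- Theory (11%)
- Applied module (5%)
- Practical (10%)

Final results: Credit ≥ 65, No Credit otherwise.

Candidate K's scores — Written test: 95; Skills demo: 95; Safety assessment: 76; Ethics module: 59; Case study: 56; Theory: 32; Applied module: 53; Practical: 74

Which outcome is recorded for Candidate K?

Weighted total:
  Written test 95 × 0.05 = 4.75
  Skills demo 95 × 0.12 = 11.4
  Safety assessment 76 × 0.16 = 12.16
  Ethics module 59 × 0.29 = 17.11
  Case study 56 × 0.12 = 6.72
  Theory 32 × 0.11 = 3.52
  Applied module 53 × 0.05 = 2.65
  Practical 74 × 0.1 = 7.4
Sum = 65.71
65.71 ≥ 65 → Credit

Credit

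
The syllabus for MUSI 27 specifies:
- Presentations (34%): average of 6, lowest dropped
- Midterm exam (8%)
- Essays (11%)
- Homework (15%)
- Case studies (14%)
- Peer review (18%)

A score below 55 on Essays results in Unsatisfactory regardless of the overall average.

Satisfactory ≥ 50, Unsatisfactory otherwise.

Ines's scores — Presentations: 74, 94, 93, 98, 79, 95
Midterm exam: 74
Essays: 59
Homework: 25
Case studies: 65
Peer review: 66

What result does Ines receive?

Presentations: drop 74 → average of remaining 5 = 459/5 = 91.8
Essays score 59 ≥ 55: minimum met.
Weighted total:
  Presentations 91.8 × 0.34 = 31.212
  Midterm exam 74 × 0.08 = 5.92
  Essays 59 × 0.11 = 6.49
  Homework 25 × 0.15 = 3.75
  Case studies 65 × 0.14 = 9.1
  Peer review 66 × 0.18 = 11.88
Sum = 68.352
68.352 ≥ 50 → Satisfactory

Satisfactory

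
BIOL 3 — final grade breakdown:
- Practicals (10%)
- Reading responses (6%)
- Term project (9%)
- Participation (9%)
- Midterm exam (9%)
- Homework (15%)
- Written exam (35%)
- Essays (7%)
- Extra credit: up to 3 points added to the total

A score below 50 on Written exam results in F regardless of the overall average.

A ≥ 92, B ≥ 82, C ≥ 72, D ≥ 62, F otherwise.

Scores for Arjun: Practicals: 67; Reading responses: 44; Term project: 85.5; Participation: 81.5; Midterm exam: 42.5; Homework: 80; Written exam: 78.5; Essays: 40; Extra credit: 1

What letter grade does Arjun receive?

Written exam score 78.5 ≥ 50: minimum met.
Weighted total:
  Practicals 67 × 0.1 = 6.7
  Reading responses 44 × 0.06 = 2.64
  Term project 85.5 × 0.09 = 7.695
  Participation 81.5 × 0.09 = 7.335
  Midterm exam 42.5 × 0.09 = 3.825
  Homework 80 × 0.15 = 12
  Written exam 78.5 × 0.35 = 27.475
  Essays 40 × 0.07 = 2.8
Sum = 70.47
Extra credit: 70.47 + 1 = 71.47
71.47 is ≥ 62 and < 72 → D

D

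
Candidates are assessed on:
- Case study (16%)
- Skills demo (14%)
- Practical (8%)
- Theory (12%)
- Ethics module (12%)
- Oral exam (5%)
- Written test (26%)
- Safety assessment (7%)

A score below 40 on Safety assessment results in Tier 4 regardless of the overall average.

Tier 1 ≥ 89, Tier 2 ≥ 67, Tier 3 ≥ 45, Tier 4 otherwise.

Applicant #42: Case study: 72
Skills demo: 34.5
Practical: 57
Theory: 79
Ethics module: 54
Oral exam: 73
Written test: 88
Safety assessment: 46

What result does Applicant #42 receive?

Tier 3

Safety assessment score 46 ≥ 40: minimum met.
Weighted total:
  Case study 72 × 0.16 = 11.52
  Skills demo 34.5 × 0.14 = 4.83
  Practical 57 × 0.08 = 4.56
  Theory 79 × 0.12 = 9.48
  Ethics module 54 × 0.12 = 6.48
  Oral exam 73 × 0.05 = 3.65
  Written test 88 × 0.26 = 22.88
  Safety assessment 46 × 0.07 = 3.22
Sum = 66.62
66.62 is ≥ 45 and < 67 → Tier 3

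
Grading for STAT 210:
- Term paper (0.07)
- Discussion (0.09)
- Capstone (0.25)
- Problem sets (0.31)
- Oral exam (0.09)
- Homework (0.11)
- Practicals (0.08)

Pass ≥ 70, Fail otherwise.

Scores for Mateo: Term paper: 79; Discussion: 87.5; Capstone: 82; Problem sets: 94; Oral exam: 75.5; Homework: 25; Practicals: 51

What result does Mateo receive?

Pass

Weighted total:
  Term paper 79 × 0.07 = 5.53
  Discussion 87.5 × 0.09 = 7.875
  Capstone 82 × 0.25 = 20.5
  Problem sets 94 × 0.31 = 29.14
  Oral exam 75.5 × 0.09 = 6.795
  Homework 25 × 0.11 = 2.75
  Practicals 51 × 0.08 = 4.08
Sum = 76.67
76.67 ≥ 70 → Pass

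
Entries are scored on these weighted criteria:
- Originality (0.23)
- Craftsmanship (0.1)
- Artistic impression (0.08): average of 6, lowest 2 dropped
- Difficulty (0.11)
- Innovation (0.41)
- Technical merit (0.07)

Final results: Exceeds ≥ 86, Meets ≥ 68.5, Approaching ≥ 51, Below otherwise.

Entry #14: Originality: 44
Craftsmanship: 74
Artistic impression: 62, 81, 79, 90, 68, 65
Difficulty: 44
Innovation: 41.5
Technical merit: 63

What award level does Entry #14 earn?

Artistic impression: drop 62, 65 → average of remaining 4 = 318/4 = 79.5
Weighted total:
  Originality 44 × 0.23 = 10.12
  Craftsmanship 74 × 0.1 = 7.4
  Artistic impression 79.5 × 0.08 = 6.36
  Difficulty 44 × 0.11 = 4.84
  Innovation 41.5 × 0.41 = 17.015
  Technical merit 63 × 0.07 = 4.41
Sum = 50.145
50.145 < 51 → Below

Below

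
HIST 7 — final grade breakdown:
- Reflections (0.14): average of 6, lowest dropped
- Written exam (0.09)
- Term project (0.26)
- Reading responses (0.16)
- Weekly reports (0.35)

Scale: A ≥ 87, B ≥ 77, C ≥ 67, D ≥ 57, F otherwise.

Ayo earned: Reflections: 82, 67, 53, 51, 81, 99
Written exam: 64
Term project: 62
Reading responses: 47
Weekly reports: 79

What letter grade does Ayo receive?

Reflections: drop 51 → average of remaining 5 = 382/5 = 76.4
Weighted total:
  Reflections 76.4 × 0.14 = 10.696
  Written exam 64 × 0.09 = 5.76
  Term project 62 × 0.26 = 16.12
  Reading responses 47 × 0.16 = 7.52
  Weekly reports 79 × 0.35 = 27.65
Sum = 67.746
67.746 is ≥ 67 and < 77 → C

C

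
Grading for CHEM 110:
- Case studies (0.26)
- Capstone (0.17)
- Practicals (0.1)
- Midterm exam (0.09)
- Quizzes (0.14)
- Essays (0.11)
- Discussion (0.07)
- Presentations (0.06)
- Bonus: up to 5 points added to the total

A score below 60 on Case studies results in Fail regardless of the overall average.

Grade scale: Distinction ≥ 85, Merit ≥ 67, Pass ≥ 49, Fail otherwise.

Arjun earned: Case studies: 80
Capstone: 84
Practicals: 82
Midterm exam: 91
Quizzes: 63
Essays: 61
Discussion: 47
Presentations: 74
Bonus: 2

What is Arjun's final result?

Merit

Case studies score 80 ≥ 60: minimum met.
Weighted total:
  Case studies 80 × 0.26 = 20.8
  Capstone 84 × 0.17 = 14.28
  Practicals 82 × 0.1 = 8.2
  Midterm exam 91 × 0.09 = 8.19
  Quizzes 63 × 0.14 = 8.82
  Essays 61 × 0.11 = 6.71
  Discussion 47 × 0.07 = 3.29
  Presentations 74 × 0.06 = 4.44
Sum = 74.73
Bonus: 74.73 + 2 = 76.73
76.73 is ≥ 67 and < 85 → Merit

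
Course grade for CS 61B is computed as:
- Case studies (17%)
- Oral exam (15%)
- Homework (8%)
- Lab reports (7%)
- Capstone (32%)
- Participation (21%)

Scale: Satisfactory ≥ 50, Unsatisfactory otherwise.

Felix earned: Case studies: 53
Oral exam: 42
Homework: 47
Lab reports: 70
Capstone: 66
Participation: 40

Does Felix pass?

Weighted total:
  Case studies 53 × 0.17 = 9.01
  Oral exam 42 × 0.15 = 6.3
  Homework 47 × 0.08 = 3.76
  Lab reports 70 × 0.07 = 4.9
  Capstone 66 × 0.32 = 21.12
  Participation 40 × 0.21 = 8.4
Sum = 53.49
53.49 ≥ 50 → Satisfactory

Satisfactory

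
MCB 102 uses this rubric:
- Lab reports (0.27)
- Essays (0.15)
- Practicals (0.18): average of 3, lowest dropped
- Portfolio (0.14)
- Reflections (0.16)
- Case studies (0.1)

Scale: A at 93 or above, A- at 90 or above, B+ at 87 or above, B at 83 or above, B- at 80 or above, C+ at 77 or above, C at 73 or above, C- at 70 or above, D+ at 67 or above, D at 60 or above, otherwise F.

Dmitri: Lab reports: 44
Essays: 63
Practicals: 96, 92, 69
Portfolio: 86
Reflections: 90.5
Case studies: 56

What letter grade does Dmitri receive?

C-

Practicals: drop 69 → average of remaining 2 = 188/2 = 94
Weighted total:
  Lab reports 44 × 0.27 = 11.88
  Essays 63 × 0.15 = 9.45
  Practicals 94 × 0.18 = 16.92
  Portfolio 86 × 0.14 = 12.04
  Reflections 90.5 × 0.16 = 14.48
  Case studies 56 × 0.1 = 5.6
Sum = 70.37
70.37 is ≥ 70 and < 73 → C-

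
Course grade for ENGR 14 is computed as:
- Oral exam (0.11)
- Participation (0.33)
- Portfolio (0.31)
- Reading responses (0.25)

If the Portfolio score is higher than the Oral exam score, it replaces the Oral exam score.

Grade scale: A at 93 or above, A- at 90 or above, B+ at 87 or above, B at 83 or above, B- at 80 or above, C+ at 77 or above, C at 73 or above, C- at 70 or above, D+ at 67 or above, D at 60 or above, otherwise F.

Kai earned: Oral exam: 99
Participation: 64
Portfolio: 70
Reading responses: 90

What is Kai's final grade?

C

Portfolio (70) ≤ Oral exam (99), so Oral exam stays at 99.
Weighted total:
  Oral exam 99 × 0.11 = 10.89
  Participation 64 × 0.33 = 21.12
  Portfolio 70 × 0.31 = 21.7
  Reading responses 90 × 0.25 = 22.5
Sum = 76.21
76.21 is ≥ 73 and < 77 → C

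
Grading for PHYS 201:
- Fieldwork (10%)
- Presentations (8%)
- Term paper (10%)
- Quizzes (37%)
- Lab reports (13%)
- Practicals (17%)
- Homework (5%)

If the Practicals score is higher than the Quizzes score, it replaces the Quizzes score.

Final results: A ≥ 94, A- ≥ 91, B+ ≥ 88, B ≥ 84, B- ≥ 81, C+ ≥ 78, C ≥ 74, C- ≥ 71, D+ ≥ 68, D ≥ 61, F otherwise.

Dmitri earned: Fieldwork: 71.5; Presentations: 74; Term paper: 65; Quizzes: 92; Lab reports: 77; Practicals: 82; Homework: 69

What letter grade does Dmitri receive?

Practicals (82) ≤ Quizzes (92), so Quizzes stays at 92.
Weighted total:
  Fieldwork 71.5 × 0.1 = 7.15
  Presentations 74 × 0.08 = 5.92
  Term paper 65 × 0.1 = 6.5
  Quizzes 92 × 0.37 = 34.04
  Lab reports 77 × 0.13 = 10.01
  Practicals 82 × 0.17 = 13.94
  Homework 69 × 0.05 = 3.45
Sum = 81.01
81.01 is ≥ 81 and < 84 → B-

B-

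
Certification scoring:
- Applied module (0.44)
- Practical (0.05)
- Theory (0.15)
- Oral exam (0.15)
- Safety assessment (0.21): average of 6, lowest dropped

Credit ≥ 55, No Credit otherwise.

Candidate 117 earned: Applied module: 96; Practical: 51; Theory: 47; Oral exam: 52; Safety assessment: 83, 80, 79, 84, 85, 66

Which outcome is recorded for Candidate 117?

Safety assessment: drop 66 → average of remaining 5 = 411/5 = 82.2
Weighted total:
  Applied module 96 × 0.44 = 42.24
  Practical 51 × 0.05 = 2.55
  Theory 47 × 0.15 = 7.05
  Oral exam 52 × 0.15 = 7.8
  Safety assessment 82.2 × 0.21 = 17.262
Sum = 76.902
76.902 ≥ 55 → Credit

Credit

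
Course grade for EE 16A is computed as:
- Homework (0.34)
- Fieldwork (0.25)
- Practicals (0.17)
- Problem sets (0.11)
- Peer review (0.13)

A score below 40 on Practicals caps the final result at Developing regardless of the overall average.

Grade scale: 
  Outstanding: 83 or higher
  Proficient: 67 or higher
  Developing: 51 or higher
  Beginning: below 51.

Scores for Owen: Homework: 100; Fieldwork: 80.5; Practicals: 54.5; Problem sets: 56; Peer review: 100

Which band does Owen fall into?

Proficient

Practicals score 54.5 ≥ 40: minimum met.
Weighted total:
  Homework 100 × 0.34 = 34
  Fieldwork 80.5 × 0.25 = 20.125
  Practicals 54.5 × 0.17 = 9.265
  Problem sets 56 × 0.11 = 6.16
  Peer review 100 × 0.13 = 13
Sum = 82.55
82.55 is ≥ 67 and < 83 → Proficient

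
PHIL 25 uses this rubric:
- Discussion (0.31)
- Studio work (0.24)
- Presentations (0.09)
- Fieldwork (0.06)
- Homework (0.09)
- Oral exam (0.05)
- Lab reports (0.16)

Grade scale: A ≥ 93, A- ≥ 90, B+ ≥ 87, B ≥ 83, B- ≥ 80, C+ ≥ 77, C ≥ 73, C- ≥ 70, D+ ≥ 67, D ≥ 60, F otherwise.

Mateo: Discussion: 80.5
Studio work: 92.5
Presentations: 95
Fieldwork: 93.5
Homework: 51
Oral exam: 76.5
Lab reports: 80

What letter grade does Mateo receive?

Weighted total:
  Discussion 80.5 × 0.31 = 24.955
  Studio work 92.5 × 0.24 = 22.2
  Presentations 95 × 0.09 = 8.55
  Fieldwork 93.5 × 0.06 = 5.61
  Homework 51 × 0.09 = 4.59
  Oral exam 76.5 × 0.05 = 3.825
  Lab reports 80 × 0.16 = 12.8
Sum = 82.53
82.53 is ≥ 80 and < 83 → B-

B-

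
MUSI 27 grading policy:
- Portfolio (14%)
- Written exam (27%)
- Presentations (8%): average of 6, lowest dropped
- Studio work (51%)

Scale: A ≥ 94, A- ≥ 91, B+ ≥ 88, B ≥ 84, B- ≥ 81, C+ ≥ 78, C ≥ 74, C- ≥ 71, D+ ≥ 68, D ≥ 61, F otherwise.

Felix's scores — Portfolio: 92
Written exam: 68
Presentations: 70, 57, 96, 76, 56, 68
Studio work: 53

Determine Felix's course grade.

D

Presentations: drop 56 → average of remaining 5 = 367/5 = 73.4
Weighted total:
  Portfolio 92 × 0.14 = 12.88
  Written exam 68 × 0.27 = 18.36
  Presentations 73.4 × 0.08 = 5.872
  Studio work 53 × 0.51 = 27.03
Sum = 64.142
64.142 is ≥ 61 and < 68 → D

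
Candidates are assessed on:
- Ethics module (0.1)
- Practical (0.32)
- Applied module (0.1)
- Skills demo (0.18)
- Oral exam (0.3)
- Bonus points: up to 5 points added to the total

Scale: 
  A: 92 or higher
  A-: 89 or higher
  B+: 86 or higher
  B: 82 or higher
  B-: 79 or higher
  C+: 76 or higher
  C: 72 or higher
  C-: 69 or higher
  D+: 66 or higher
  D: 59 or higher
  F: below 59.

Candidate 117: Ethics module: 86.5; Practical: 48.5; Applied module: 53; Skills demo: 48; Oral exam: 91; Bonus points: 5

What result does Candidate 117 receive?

C-

Weighted total:
  Ethics module 86.5 × 0.1 = 8.65
  Practical 48.5 × 0.32 = 15.52
  Applied module 53 × 0.1 = 5.3
  Skills demo 48 × 0.18 = 8.64
  Oral exam 91 × 0.3 = 27.3
Sum = 65.41
Bonus points: 65.41 + 5 = 70.41
70.41 is ≥ 69 and < 72 → C-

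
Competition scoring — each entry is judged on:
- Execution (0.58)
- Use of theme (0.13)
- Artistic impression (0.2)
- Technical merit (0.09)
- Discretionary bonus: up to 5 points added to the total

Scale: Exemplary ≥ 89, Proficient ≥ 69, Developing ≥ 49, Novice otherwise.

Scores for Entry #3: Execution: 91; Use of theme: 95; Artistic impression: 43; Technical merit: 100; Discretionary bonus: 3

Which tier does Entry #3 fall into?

Proficient

Weighted total:
  Execution 91 × 0.58 = 52.78
  Use of theme 95 × 0.13 = 12.35
  Artistic impression 43 × 0.2 = 8.6
  Technical merit 100 × 0.09 = 9
Sum = 82.73
Discretionary bonus: 82.73 + 3 = 85.73
85.73 is ≥ 69 and < 89 → Proficient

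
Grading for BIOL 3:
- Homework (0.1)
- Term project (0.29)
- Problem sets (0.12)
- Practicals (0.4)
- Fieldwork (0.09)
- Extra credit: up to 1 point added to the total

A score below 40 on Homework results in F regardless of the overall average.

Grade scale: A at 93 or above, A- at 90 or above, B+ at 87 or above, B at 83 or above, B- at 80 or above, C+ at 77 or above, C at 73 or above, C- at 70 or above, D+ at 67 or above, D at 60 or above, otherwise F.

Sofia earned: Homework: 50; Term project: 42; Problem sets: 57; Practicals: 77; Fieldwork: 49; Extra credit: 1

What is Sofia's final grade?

D

Homework score 50 ≥ 40: minimum met.
Weighted total:
  Homework 50 × 0.1 = 5
  Term project 42 × 0.29 = 12.18
  Problem sets 57 × 0.12 = 6.84
  Practicals 77 × 0.4 = 30.8
  Fieldwork 49 × 0.09 = 4.41
Sum = 59.23
Extra credit: 59.23 + 1 = 60.23
60.23 is ≥ 60 and < 67 → D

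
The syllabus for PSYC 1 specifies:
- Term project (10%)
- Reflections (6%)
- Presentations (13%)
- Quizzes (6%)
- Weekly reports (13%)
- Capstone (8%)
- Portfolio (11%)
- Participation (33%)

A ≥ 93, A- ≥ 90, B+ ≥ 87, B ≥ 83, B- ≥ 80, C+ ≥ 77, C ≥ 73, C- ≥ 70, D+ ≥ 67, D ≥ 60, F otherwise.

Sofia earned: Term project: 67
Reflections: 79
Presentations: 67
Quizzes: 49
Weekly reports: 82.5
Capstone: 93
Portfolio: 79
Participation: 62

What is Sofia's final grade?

C-

Weighted total:
  Term project 67 × 0.1 = 6.7
  Reflections 79 × 0.06 = 4.74
  Presentations 67 × 0.13 = 8.71
  Quizzes 49 × 0.06 = 2.94
  Weekly reports 82.5 × 0.13 = 10.725
  Capstone 93 × 0.08 = 7.44
  Portfolio 79 × 0.11 = 8.69
  Participation 62 × 0.33 = 20.46
Sum = 70.405
70.405 is ≥ 70 and < 73 → C-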